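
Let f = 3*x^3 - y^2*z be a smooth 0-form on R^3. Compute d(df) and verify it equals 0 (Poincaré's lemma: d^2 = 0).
d(df) = 0

Step 1: df = sum_i (∂f/∂x_i) dx_i = (9*x^2) dx + (-2*y*z) dy + (-y^2) dz.
Step 2: Apply d again. Using the 1-form formula, the coefficient of dx ∧ dy in d(df) is ∂^2 f/∂x ∂y - ∂^2 f/∂y ∂x = (0) - (0) = 0 (equality of mixed partials for smooth f).
Similarly for dx ∧ dz and dy ∧ dz — all coefficients vanish. So d(df) = 0.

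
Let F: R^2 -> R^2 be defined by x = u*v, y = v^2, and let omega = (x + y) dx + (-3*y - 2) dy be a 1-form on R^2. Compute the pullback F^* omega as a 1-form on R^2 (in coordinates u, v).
F^* omega = (v^2*(u + v)) du + (v*(u^2 + u*v - 6*v^2 - 4)) dv

Using F^*(f dg) = (f ∘ F) d(g ∘ F), substitute each coordinate x_i by F_i(u, v) in f_i, and replace dx_i by d F_i = (∂F_i/∂u) du + (∂F_i/∂v) dv.
  For the x component: f_1(F) = v*(u + v); d F_1 = (v) du + (u) dv
  For the y component: f_2(F) = -3*v^2 - 2; d F_2 = (0) du + (2*v) dv
Combining and collecting du, dv coefficients:
  coeff of du: v^2*(u + v)
  coeff of dv: v*(u^2 + u*v - 6*v^2 - 4)
F^* omega = (v^2*(u + v)) du + (v*(u^2 + u*v - 6*v^2 - 4)) dv.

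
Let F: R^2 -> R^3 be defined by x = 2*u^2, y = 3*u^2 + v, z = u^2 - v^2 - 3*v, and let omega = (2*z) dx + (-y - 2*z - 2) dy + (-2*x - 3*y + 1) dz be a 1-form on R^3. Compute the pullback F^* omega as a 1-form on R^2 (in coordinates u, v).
F^* omega = (2*u*(-24*u^2 + 2*v^2 - 5)) du + (26*u^2*v + 34*u^2 + 8*v^2 + 12*v - 5) dv

Using F^*(f dg) = (f ∘ F) d(g ∘ F), substitute each coordinate x_i by F_i(u, v) in f_i, and replace dx_i by d F_i = (∂F_i/∂u) du + (∂F_i/∂v) dv.
  For the x component: f_1(F) = 2*u^2 - 2*v^2 - 6*v; d F_1 = (4*u) du + (0) dv
  For the y component: f_2(F) = -5*u^2 + 2*v^2 + 5*v - 2; d F_2 = (6*u) du + (1) dv
  For the z component: f_3(F) = -13*u^2 - 3*v + 1; d F_3 = (2*u) du + (-2*v - 3) dv
Combining and collecting du, dv coefficients:
  coeff of du: 2*u*(-24*u^2 + 2*v^2 - 5)
  coeff of dv: 26*u^2*v + 34*u^2 + 8*v^2 + 12*v - 5
F^* omega = (2*u*(-24*u^2 + 2*v^2 - 5)) du + (26*u^2*v + 34*u^2 + 8*v^2 + 12*v - 5) dv.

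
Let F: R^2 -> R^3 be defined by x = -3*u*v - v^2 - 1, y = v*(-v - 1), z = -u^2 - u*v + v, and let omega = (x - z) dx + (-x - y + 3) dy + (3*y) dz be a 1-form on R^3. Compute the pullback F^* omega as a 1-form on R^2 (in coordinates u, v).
F^* omega = (3*v*(-u^2 + 4*u*v + 2*u + 2*v^2 + 2*v + 1)) du + (-3*u^3 + 4*u^2*v + 4*u*v^2 + 3*u*v + 3*u - 2*v^3 - 5*v^2 - 10*v - 4) dv

Using F^*(f dg) = (f ∘ F) d(g ∘ F), substitute each coordinate x_i by F_i(u, v) in f_i, and replace dx_i by d F_i = (∂F_i/∂u) du + (∂F_i/∂v) dv.
  For the x component: f_1(F) = u^2 - 2*u*v - v^2 - v - 1; d F_1 = (-3*v) du + (-3*u - 2*v) dv
  For the y component: f_2(F) = 3*u*v + 2*v^2 + v + 4; d F_2 = (0) du + (-2*v - 1) dv
  For the z component: f_3(F) = 3*v*(-v - 1); d F_3 = (-2*u - v) du + (1 - u) dv
Combining and collecting du, dv coefficients:
  coeff of du: 3*v*(-u^2 + 4*u*v + 2*u + 2*v^2 + 2*v + 1)
  coeff of dv: -3*u^3 + 4*u^2*v + 4*u*v^2 + 3*u*v + 3*u - 2*v^3 - 5*v^2 - 10*v - 4
F^* omega = (3*v*(-u^2 + 4*u*v + 2*u + 2*v^2 + 2*v + 1)) du + (-3*u^3 + 4*u^2*v + 4*u*v^2 + 3*u*v + 3*u - 2*v^3 - 5*v^2 - 10*v - 4) dv.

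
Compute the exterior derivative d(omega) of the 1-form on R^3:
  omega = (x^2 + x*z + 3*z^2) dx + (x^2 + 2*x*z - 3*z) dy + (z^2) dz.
d(omega) = (2*x + 2*z) dx ∧ dy + (-x - 6*z) dx ∧ dz + (3 - 2*x) dy ∧ dz

For a 1-form omega = sum_i f_i dx_i, the exterior derivative is
  d(omega) = sum_{i < j} (∂f_j/∂x_i - ∂f_i/∂x_j) dx_i ∧ dx_j.
  coefficient of dx ∧ dy: ∂f_2/∂x - ∂f_1/∂y = ∂(x^2 + 2*x*z - 3*z)/∂x - ∂(x^2 + x*z + 3*z^2)/∂y = 2*x + 2*z
  coefficient of dx ∧ dz: ∂f_3/∂x - ∂f_1/∂z = ∂(z^2)/∂x - ∂(x^2 + x*z + 3*z^2)/∂z = -x - 6*z
  coefficient of dy ∧ dz: ∂f_3/∂y - ∂f_2/∂z = ∂(z^2)/∂y - ∂(x^2 + 2*x*z - 3*z)/∂z = 3 - 2*x
Assembling: d(omega) = (2*x + 2*z) dx ∧ dy + (-x - 6*z) dx ∧ dz + (3 - 2*x) dy ∧ dz.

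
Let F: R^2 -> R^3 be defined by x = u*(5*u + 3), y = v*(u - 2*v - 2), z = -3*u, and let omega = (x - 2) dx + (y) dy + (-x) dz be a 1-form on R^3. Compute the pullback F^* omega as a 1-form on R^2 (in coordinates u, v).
F^* omega = (50*u^3 + 60*u^2 + u*v^2 - 2*u - 2*v^3 - 2*v^2 - 6) du + (v*(u^2 - 6*u*v - 4*u + 8*v^2 + 12*v + 4)) dv

Using F^*(f dg) = (f ∘ F) d(g ∘ F), substitute each coordinate x_i by F_i(u, v) in f_i, and replace dx_i by d F_i = (∂F_i/∂u) du + (∂F_i/∂v) dv.
  For the x component: f_1(F) = 5*u^2 + 3*u - 2; d F_1 = (10*u + 3) du + (0) dv
  For the y component: f_2(F) = v*(u - 2*v - 2); d F_2 = (v) du + (u - 4*v - 2) dv
  For the z component: f_3(F) = u*(-5*u - 3); d F_3 = (-3) du + (0) dv
Combining and collecting du, dv coefficients:
  coeff of du: 50*u^3 + 60*u^2 + u*v^2 - 2*u - 2*v^3 - 2*v^2 - 6
  coeff of dv: v*(u^2 - 6*u*v - 4*u + 8*v^2 + 12*v + 4)
F^* omega = (50*u^3 + 60*u^2 + u*v^2 - 2*u - 2*v^3 - 2*v^2 - 6) du + (v*(u^2 - 6*u*v - 4*u + 8*v^2 + 12*v + 4)) dv.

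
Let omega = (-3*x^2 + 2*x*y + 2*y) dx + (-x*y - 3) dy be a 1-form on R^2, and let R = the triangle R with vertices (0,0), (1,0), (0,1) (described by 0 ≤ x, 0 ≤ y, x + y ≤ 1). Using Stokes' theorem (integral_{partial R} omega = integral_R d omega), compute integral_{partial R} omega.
integral_(partial R) omega = -3/2

Stokes: integral_partial_R omega = integral_R d omega with d omega = (∂Q/∂x - ∂P/∂y) dx ∧ dy.
  ∂Q/∂x = -y
  ∂P/∂y = 2*x + 2
  integrand = ∂Q/∂x - ∂P/∂y = -2*x - y - 2.
Integrating over R: integral_0^1 integral_0^{1-x} (-2*x - y - 2) dy dx = -3/2.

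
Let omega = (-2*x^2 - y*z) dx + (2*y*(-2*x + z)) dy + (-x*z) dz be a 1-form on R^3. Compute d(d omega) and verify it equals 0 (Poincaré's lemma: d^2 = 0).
d(d omega) = 0

Step 1: d omega = sum_{i<j} (∂f_j/∂x_i - ∂f_i/∂x_j) dx_i ∧ dx_j:
  coeff of dx ∧ dy: -4*y + z
  coeff of dx ∧ dz: y - z
  coeff of dy ∧ dz: -2*y
Step 2: Apply d again to each 2-form coefficient. The only possible 3-form in R^3 is dx ∧ dy ∧ dz, with coefficient
  ∂(coeff of dy∧dz)/∂x - ∂(coeff of dx∧dz)/∂y + ∂(coeff of dx∧dy)/∂z
  = ∂/∂x (-2*y) - ∂/∂y (y - z) + ∂/∂z (-4*y + z).
Each of these terms simplifies to sums of mixed partials that cancel in pairs. The result is 0 (by equality of mixed partials for smooth functions — Schwarz / Clairaut).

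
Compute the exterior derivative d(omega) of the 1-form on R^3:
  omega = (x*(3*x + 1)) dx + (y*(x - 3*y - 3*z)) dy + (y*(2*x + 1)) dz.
d(omega) = (y) dx ∧ dy + (2*y) dx ∧ dz + (2*x + 3*y + 1) dy ∧ dz

For a 1-form omega = sum_i f_i dx_i, the exterior derivative is
  d(omega) = sum_{i < j} (∂f_j/∂x_i - ∂f_i/∂x_j) dx_i ∧ dx_j.
  coefficient of dx ∧ dy: ∂f_2/∂x - ∂f_1/∂y = ∂(y*(x - 3*y - 3*z))/∂x - ∂(x*(3*x + 1))/∂y = y
  coefficient of dx ∧ dz: ∂f_3/∂x - ∂f_1/∂z = ∂(y*(2*x + 1))/∂x - ∂(x*(3*x + 1))/∂z = 2*y
  coefficient of dy ∧ dz: ∂f_3/∂y - ∂f_2/∂z = ∂(y*(2*x + 1))/∂y - ∂(y*(x - 3*y - 3*z))/∂z = 2*x + 3*y + 1
Assembling: d(omega) = (y) dx ∧ dy + (2*y) dx ∧ dz + (2*x + 3*y + 1) dy ∧ dz.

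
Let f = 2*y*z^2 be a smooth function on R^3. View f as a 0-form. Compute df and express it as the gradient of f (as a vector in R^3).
df = (0) dx + (2*z^2) dy + (4*y*z) dz; grad f = (0, 2*z^2, 4*y*z)

For a 0-form f, d f = (∂f/∂x) dx + (∂f/∂y) dy + (∂f/∂z) dz. The components of the vector representation are exactly the entries of grad f in Cartesian coordinates:
  ∂f/∂x = 0
  ∂f/∂y = 2*z^2
  ∂f/∂z = 4*y*z.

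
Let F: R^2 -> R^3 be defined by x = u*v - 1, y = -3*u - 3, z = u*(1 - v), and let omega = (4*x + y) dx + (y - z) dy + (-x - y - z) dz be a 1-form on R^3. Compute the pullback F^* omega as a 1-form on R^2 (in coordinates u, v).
F^* omega = (4*u*v^2 - 8*u*v + 14*u - 11*v + 13) du + (u*(4*u*v - 5*u - 11)) dv

Using F^*(f dg) = (f ∘ F) d(g ∘ F), substitute each coordinate x_i by F_i(u, v) in f_i, and replace dx_i by d F_i = (∂F_i/∂u) du + (∂F_i/∂v) dv.
  For the x component: f_1(F) = 4*u*v - 3*u - 7; d F_1 = (v) du + (u) dv
  For the y component: f_2(F) = u*v - 4*u - 3; d F_2 = (-3) du + (0) dv
  For the z component: f_3(F) = 2*u + 4; d F_3 = (1 - v) du + (-u) dv
Combining and collecting du, dv coefficients:
  coeff of du: 4*u*v^2 - 8*u*v + 14*u - 11*v + 13
  coeff of dv: u*(4*u*v - 5*u - 11)
F^* omega = (4*u*v^2 - 8*u*v + 14*u - 11*v + 13) du + (u*(4*u*v - 5*u - 11)) dv.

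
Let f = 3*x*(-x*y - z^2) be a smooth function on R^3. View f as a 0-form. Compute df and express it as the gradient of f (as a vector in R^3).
df = (-6*x*y - 3*z^2) dx + (-3*x^2) dy + (-6*x*z) dz; grad f = (-6*x*y - 3*z^2, -3*x^2, -6*x*z)

For a 0-form f, d f = (∂f/∂x) dx + (∂f/∂y) dy + (∂f/∂z) dz. The components of the vector representation are exactly the entries of grad f in Cartesian coordinates:
  ∂f/∂x = -6*x*y - 3*z^2
  ∂f/∂y = -3*x^2
  ∂f/∂z = -6*x*z.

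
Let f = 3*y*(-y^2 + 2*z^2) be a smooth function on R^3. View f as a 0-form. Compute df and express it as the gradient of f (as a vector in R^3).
df = (0) dx + (-9*y^2 + 6*z^2) dy + (12*y*z) dz; grad f = (0, -9*y^2 + 6*z^2, 12*y*z)

For a 0-form f, d f = (∂f/∂x) dx + (∂f/∂y) dy + (∂f/∂z) dz. The components of the vector representation are exactly the entries of grad f in Cartesian coordinates:
  ∂f/∂x = 0
  ∂f/∂y = -9*y^2 + 6*z^2
  ∂f/∂z = 12*y*z.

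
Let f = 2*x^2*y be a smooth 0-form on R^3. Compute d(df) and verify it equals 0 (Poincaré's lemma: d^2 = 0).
d(df) = 0

Step 1: df = sum_i (∂f/∂x_i) dx_i = (4*x*y) dx + (2*x^2) dy + (0) dz.
Step 2: Apply d again. Using the 1-form formula, the coefficient of dx ∧ dy in d(df) is ∂^2 f/∂x ∂y - ∂^2 f/∂y ∂x = (4*x) - (4*x) = 0 (equality of mixed partials for smooth f).
Similarly for dx ∧ dz and dy ∧ dz — all coefficients vanish. So d(df) = 0.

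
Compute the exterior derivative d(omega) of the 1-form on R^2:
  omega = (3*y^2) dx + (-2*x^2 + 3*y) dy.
d(omega) = (-4*x - 6*y) dx ∧ dy

For a 1-form omega = sum_i f_i dx_i, the exterior derivative is
  d(omega) = sum_{i < j} (∂f_j/∂x_i - ∂f_i/∂x_j) dx_i ∧ dx_j.
  coefficient of dx ∧ dy: ∂f_2/∂x - ∂f_1/∂y = ∂(-2*x^2 + 3*y)/∂x - ∂(3*y^2)/∂y = -4*x - 6*y
Assembling: d(omega) = (-4*x - 6*y) dx ∧ dy.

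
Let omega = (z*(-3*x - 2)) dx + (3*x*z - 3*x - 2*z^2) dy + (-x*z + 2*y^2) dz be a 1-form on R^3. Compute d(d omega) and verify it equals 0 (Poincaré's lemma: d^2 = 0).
d(d omega) = 0

Step 1: d omega = sum_{i<j} (∂f_j/∂x_i - ∂f_i/∂x_j) dx_i ∧ dx_j:
  coeff of dx ∧ dy: 3*z - 3
  coeff of dx ∧ dz: 3*x - z + 2
  coeff of dy ∧ dz: -3*x + 4*y + 4*z
Step 2: Apply d again to each 2-form coefficient. The only possible 3-form in R^3 is dx ∧ dy ∧ dz, with coefficient
  ∂(coeff of dy∧dz)/∂x - ∂(coeff of dx∧dz)/∂y + ∂(coeff of dx∧dy)/∂z
  = ∂/∂x (-3*x + 4*y + 4*z) - ∂/∂y (3*x - z + 2) + ∂/∂z (3*z - 3).
Each of these terms simplifies to sums of mixed partials that cancel in pairs. The result is 0 (by equality of mixed partials for smooth functions — Schwarz / Clairaut).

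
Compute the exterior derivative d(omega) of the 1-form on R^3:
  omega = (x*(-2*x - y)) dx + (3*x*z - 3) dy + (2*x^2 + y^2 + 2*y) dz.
d(omega) = (x + 3*z) dx ∧ dy + (4*x) dx ∧ dz + (-3*x + 2*y + 2) dy ∧ dz

For a 1-form omega = sum_i f_i dx_i, the exterior derivative is
  d(omega) = sum_{i < j} (∂f_j/∂x_i - ∂f_i/∂x_j) dx_i ∧ dx_j.
  coefficient of dx ∧ dy: ∂f_2/∂x - ∂f_1/∂y = ∂(3*x*z - 3)/∂x - ∂(x*(-2*x - y))/∂y = x + 3*z
  coefficient of dx ∧ dz: ∂f_3/∂x - ∂f_1/∂z = ∂(2*x^2 + y^2 + 2*y)/∂x - ∂(x*(-2*x - y))/∂z = 4*x
  coefficient of dy ∧ dz: ∂f_3/∂y - ∂f_2/∂z = ∂(2*x^2 + y^2 + 2*y)/∂y - ∂(3*x*z - 3)/∂z = -3*x + 2*y + 2
Assembling: d(omega) = (x + 3*z) dx ∧ dy + (4*x) dx ∧ dz + (-3*x + 2*y + 2) dy ∧ dz.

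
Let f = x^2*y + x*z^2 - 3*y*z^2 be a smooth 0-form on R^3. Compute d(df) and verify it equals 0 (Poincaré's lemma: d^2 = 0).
d(df) = 0

Step 1: df = sum_i (∂f/∂x_i) dx_i = (2*x*y + z^2) dx + (x^2 - 3*z^2) dy + (2*z*(x - 3*y)) dz.
Step 2: Apply d again. Using the 1-form formula, the coefficient of dx ∧ dy in d(df) is ∂^2 f/∂x ∂y - ∂^2 f/∂y ∂x = (2*x) - (2*x) = 0 (equality of mixed partials for smooth f).
Similarly for dx ∧ dz and dy ∧ dz — all coefficients vanish. So d(df) = 0.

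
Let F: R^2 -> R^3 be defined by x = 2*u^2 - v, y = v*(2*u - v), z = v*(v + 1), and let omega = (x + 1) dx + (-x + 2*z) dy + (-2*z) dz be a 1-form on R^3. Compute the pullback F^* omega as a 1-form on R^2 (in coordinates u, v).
F^* omega = (8*u^3 - 4*u^2*v - 4*u*v + 4*u + 4*v^3 + 6*v^2) du + (-4*u^3 + 4*u^2*v - 2*u^2 + 4*u*v^2 + 6*u*v - 8*v^3 - 12*v^2 - v - 1) dv

Using F^*(f dg) = (f ∘ F) d(g ∘ F), substitute each coordinate x_i by F_i(u, v) in f_i, and replace dx_i by d F_i = (∂F_i/∂u) du + (∂F_i/∂v) dv.
  For the x component: f_1(F) = 2*u^2 - v + 1; d F_1 = (4*u) du + (-1) dv
  For the y component: f_2(F) = -2*u^2 + 2*v^2 + 3*v; d F_2 = (2*v) du + (2*u - 2*v) dv
  For the z component: f_3(F) = 2*v*(-v - 1); d F_3 = (0) du + (2*v + 1) dv
Combining and collecting du, dv coefficients:
  coeff of du: 8*u^3 - 4*u^2*v - 4*u*v + 4*u + 4*v^3 + 6*v^2
  coeff of dv: -4*u^3 + 4*u^2*v - 2*u^2 + 4*u*v^2 + 6*u*v - 8*v^3 - 12*v^2 - v - 1
F^* omega = (8*u^3 - 4*u^2*v - 4*u*v + 4*u + 4*v^3 + 6*v^2) du + (-4*u^3 + 4*u^2*v - 2*u^2 + 4*u*v^2 + 6*u*v - 8*v^3 - 12*v^2 - v - 1) dv.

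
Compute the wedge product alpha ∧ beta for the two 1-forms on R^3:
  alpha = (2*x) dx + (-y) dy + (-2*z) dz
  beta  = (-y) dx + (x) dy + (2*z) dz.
alpha ∧ beta = (2*x^2 - y^2) dx ∧ dy + (2*z*(2*x - y)) dx ∧ dz + (2*z*(x - y)) dy ∧ dz

Distribute the wedge, using dx_i ∧ dx_j = -dx_j ∧ dx_i and dx_i ∧ dx_i = 0. For each pair (i, j) with i < j, the coefficient of dx_i ∧ dx_j in alpha ∧ beta is (alpha_i * beta_j - alpha_j * beta_i). Collecting: alpha ∧ beta = (2*x^2 - y^2) dx ∧ dy + (2*z*(2*x - y)) dx ∧ dz + (2*z*(x - y)) dy ∧ dz.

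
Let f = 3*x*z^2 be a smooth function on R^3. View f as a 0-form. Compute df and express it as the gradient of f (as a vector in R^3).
df = (3*z^2) dx + (0) dy + (6*x*z) dz; grad f = (3*z^2, 0, 6*x*z)

For a 0-form f, d f = (∂f/∂x) dx + (∂f/∂y) dy + (∂f/∂z) dz. The components of the vector representation are exactly the entries of grad f in Cartesian coordinates:
  ∂f/∂x = 3*z^2
  ∂f/∂y = 0
  ∂f/∂z = 6*x*z.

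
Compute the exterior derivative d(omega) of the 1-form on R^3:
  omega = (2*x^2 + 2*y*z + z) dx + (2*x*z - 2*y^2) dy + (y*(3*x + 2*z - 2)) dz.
d(omega) = (y - 1) dx ∧ dz + (x + 2*z - 2) dy ∧ dz

For a 1-form omega = sum_i f_i dx_i, the exterior derivative is
  d(omega) = sum_{i < j} (∂f_j/∂x_i - ∂f_i/∂x_j) dx_i ∧ dx_j.
  coefficient of dx ∧ dz: ∂f_3/∂x - ∂f_1/∂z = ∂(y*(3*x + 2*z - 2))/∂x - ∂(2*x^2 + 2*y*z + z)/∂z = y - 1
  coefficient of dy ∧ dz: ∂f_3/∂y - ∂f_2/∂z = ∂(y*(3*x + 2*z - 2))/∂y - ∂(2*x*z - 2*y^2)/∂z = x + 2*z - 2
Assembling: d(omega) = (y - 1) dx ∧ dz + (x + 2*z - 2) dy ∧ dz.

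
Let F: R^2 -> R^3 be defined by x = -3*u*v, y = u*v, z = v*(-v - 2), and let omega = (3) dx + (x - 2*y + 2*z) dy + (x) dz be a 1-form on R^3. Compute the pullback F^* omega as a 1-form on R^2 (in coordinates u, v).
F^* omega = (v*(-5*u*v - 2*v^2 - 4*v - 9)) du + (u*(-5*u*v + 4*v^2 + 2*v - 9)) dv

Using F^*(f dg) = (f ∘ F) d(g ∘ F), substitute each coordinate x_i by F_i(u, v) in f_i, and replace dx_i by d F_i = (∂F_i/∂u) du + (∂F_i/∂v) dv.
  For the x component: f_1(F) = 3; d F_1 = (-3*v) du + (-3*u) dv
  For the y component: f_2(F) = v*(-5*u - 2*v - 4); d F_2 = (v) du + (u) dv
  For the z component: f_3(F) = -3*u*v; d F_3 = (0) du + (-2*v - 2) dv
Combining and collecting du, dv coefficients:
  coeff of du: v*(-5*u*v - 2*v^2 - 4*v - 9)
  coeff of dv: u*(-5*u*v + 4*v^2 + 2*v - 9)
F^* omega = (v*(-5*u*v - 2*v^2 - 4*v - 9)) du + (u*(-5*u*v + 4*v^2 + 2*v - 9)) dv.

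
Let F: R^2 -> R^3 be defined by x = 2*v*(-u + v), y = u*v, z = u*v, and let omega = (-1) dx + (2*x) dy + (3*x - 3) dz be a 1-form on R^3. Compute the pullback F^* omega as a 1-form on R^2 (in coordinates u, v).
F^* omega = (v*(-10*u*v + 10*v^2 - 1)) du + (-10*u^2*v + 10*u*v^2 - u - 4*v) dv

Using F^*(f dg) = (f ∘ F) d(g ∘ F), substitute each coordinate x_i by F_i(u, v) in f_i, and replace dx_i by d F_i = (∂F_i/∂u) du + (∂F_i/∂v) dv.
  For the x component: f_1(F) = -1; d F_1 = (-2*v) du + (-2*u + 4*v) dv
  For the y component: f_2(F) = 4*v*(-u + v); d F_2 = (v) du + (u) dv
  For the z component: f_3(F) = -6*u*v + 6*v^2 - 3; d F_3 = (v) du + (u) dv
Combining and collecting du, dv coefficients:
  coeff of du: v*(-10*u*v + 10*v^2 - 1)
  coeff of dv: -10*u^2*v + 10*u*v^2 - u - 4*v
F^* omega = (v*(-10*u*v + 10*v^2 - 1)) du + (-10*u^2*v + 10*u*v^2 - u - 4*v) dv.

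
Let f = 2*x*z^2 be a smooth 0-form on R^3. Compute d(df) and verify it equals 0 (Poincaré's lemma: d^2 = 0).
d(df) = 0

Step 1: df = sum_i (∂f/∂x_i) dx_i = (2*z^2) dx + (0) dy + (4*x*z) dz.
Step 2: Apply d again. Using the 1-form formula, the coefficient of dx ∧ dy in d(df) is ∂^2 f/∂x ∂y - ∂^2 f/∂y ∂x = (0) - (0) = 0 (equality of mixed partials for smooth f).
Similarly for dx ∧ dz and dy ∧ dz — all coefficients vanish. So d(df) = 0.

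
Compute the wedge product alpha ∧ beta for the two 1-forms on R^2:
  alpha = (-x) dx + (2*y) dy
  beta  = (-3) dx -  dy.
alpha ∧ beta = (x + 6*y) dx ∧ dy

Distribute the wedge, using dx_i ∧ dx_j = -dx_j ∧ dx_i and dx_i ∧ dx_i = 0. For each pair (i, j) with i < j, the coefficient of dx_i ∧ dx_j in alpha ∧ beta is (alpha_i * beta_j - alpha_j * beta_i). Collecting: alpha ∧ beta = (x + 6*y) dx ∧ dy.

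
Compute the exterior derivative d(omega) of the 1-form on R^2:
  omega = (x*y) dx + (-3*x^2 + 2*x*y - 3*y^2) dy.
d(omega) = (-7*x + 2*y) dx ∧ dy

For a 1-form omega = sum_i f_i dx_i, the exterior derivative is
  d(omega) = sum_{i < j} (∂f_j/∂x_i - ∂f_i/∂x_j) dx_i ∧ dx_j.
  coefficient of dx ∧ dy: ∂f_2/∂x - ∂f_1/∂y = ∂(-3*x^2 + 2*x*y - 3*y^2)/∂x - ∂(x*y)/∂y = -7*x + 2*y
Assembling: d(omega) = (-7*x + 2*y) dx ∧ dy.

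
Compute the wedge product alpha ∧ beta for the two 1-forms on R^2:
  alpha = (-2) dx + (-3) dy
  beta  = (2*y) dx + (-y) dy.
alpha ∧ beta = (8*y) dx ∧ dy

Distribute the wedge, using dx_i ∧ dx_j = -dx_j ∧ dx_i and dx_i ∧ dx_i = 0. For each pair (i, j) with i < j, the coefficient of dx_i ∧ dx_j in alpha ∧ beta is (alpha_i * beta_j - alpha_j * beta_i). Collecting: alpha ∧ beta = (8*y) dx ∧ dy.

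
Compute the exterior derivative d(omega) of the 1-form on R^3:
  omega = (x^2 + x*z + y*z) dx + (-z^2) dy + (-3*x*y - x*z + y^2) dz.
d(omega) = (-z) dx ∧ dy + (-x - 4*y - z) dx ∧ dz + (-3*x + 2*y + 2*z) dy ∧ dz

For a 1-form omega = sum_i f_i dx_i, the exterior derivative is
  d(omega) = sum_{i < j} (∂f_j/∂x_i - ∂f_i/∂x_j) dx_i ∧ dx_j.
  coefficient of dx ∧ dy: ∂f_2/∂x - ∂f_1/∂y = ∂(-z^2)/∂x - ∂(x^2 + x*z + y*z)/∂y = -z
  coefficient of dx ∧ dz: ∂f_3/∂x - ∂f_1/∂z = ∂(-3*x*y - x*z + y^2)/∂x - ∂(x^2 + x*z + y*z)/∂z = -x - 4*y - z
  coefficient of dy ∧ dz: ∂f_3/∂y - ∂f_2/∂z = ∂(-3*x*y - x*z + y^2)/∂y - ∂(-z^2)/∂z = -3*x + 2*y + 2*z
Assembling: d(omega) = (-z) dx ∧ dy + (-x - 4*y - z) dx ∧ dz + (-3*x + 2*y + 2*z) dy ∧ dz.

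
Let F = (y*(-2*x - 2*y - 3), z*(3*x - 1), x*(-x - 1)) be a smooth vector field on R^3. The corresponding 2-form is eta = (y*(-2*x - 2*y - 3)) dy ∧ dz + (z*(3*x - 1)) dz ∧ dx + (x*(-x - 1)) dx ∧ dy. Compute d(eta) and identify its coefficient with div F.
d(eta) = (-2*y) dx ∧ dy ∧ dz; div F = -2*y

For a 2-form in R^3 of the form above, applying d gives a 3-form with coefficient ∂P/∂x + ∂Q/∂y + ∂R/∂z:
  ∂P/∂x = -2*y
  ∂Q/∂y = 0
  ∂R/∂z = 0
Sum = -2*y, which is exactly div F.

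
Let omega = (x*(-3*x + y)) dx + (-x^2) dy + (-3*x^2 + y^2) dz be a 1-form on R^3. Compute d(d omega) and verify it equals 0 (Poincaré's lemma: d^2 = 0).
d(d omega) = 0

Step 1: d omega = sum_{i<j} (∂f_j/∂x_i - ∂f_i/∂x_j) dx_i ∧ dx_j:
  coeff of dx ∧ dy: -3*x
  coeff of dx ∧ dz: -6*x
  coeff of dy ∧ dz: 2*y
Step 2: Apply d again to each 2-form coefficient. The only possible 3-form in R^3 is dx ∧ dy ∧ dz, with coefficient
  ∂(coeff of dy∧dz)/∂x - ∂(coeff of dx∧dz)/∂y + ∂(coeff of dx∧dy)/∂z
  = ∂/∂x (2*y) - ∂/∂y (-6*x) + ∂/∂z (-3*x).
Each of these terms simplifies to sums of mixed partials that cancel in pairs. The result is 0 (by equality of mixed partials for smooth functions — Schwarz / Clairaut).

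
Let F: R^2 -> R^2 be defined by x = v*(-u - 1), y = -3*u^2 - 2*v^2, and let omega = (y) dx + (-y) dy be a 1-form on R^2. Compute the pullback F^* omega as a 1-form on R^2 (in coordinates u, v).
F^* omega = (-18*u^3 + 3*u^2*v - 12*u*v^2 + 2*v^3) du + (3*u^3 - 12*u^2*v + 3*u^2 + 2*u*v^2 - 8*v^3 + 2*v^2) dv

Using F^*(f dg) = (f ∘ F) d(g ∘ F), substitute each coordinate x_i by F_i(u, v) in f_i, and replace dx_i by d F_i = (∂F_i/∂u) du + (∂F_i/∂v) dv.
  For the x component: f_1(F) = -3*u^2 - 2*v^2; d F_1 = (-v) du + (-u - 1) dv
  For the y component: f_2(F) = 3*u^2 + 2*v^2; d F_2 = (-6*u) du + (-4*v) dv
Combining and collecting du, dv coefficients:
  coeff of du: -18*u^3 + 3*u^2*v - 12*u*v^2 + 2*v^3
  coeff of dv: 3*u^3 - 12*u^2*v + 3*u^2 + 2*u*v^2 - 8*v^3 + 2*v^2
F^* omega = (-18*u^3 + 3*u^2*v - 12*u*v^2 + 2*v^3) du + (3*u^3 - 12*u^2*v + 3*u^2 + 2*u*v^2 - 8*v^3 + 2*v^2) dv.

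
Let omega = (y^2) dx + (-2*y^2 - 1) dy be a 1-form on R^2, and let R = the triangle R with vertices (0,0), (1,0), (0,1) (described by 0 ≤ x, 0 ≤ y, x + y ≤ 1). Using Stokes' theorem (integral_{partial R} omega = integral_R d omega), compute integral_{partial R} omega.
integral_(partial R) omega = -1/3

Stokes: integral_partial_R omega = integral_R d omega with d omega = (∂Q/∂x - ∂P/∂y) dx ∧ dy.
  ∂Q/∂x = 0
  ∂P/∂y = 2*y
  integrand = ∂Q/∂x - ∂P/∂y = -2*y.
Integrating over R: integral_0^1 integral_0^{1-x} (-2*y) dy dx = -1/3.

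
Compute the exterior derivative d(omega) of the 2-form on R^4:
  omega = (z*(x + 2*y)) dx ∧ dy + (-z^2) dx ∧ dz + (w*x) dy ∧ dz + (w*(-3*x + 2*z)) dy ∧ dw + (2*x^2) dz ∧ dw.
d(omega) = (w + x + 2*y) dx ∧ dy ∧ dz + (-2*w + x) dy ∧ dz ∧ dw + (-3*w) dx ∧ dy ∧ dw + (4*x) dx ∧ dz ∧ dw

For a 2-form omega = sum_{i<j} g_{ij} dx_i ∧ dx_j, the exterior derivative is
  d(omega) = sum_{i<j} d(g_{ij}) ∧ dx_i ∧ dx_j = sum_{i<j, k} (∂g_{ij}/∂x_k) dx_k ∧ dx_i ∧ dx_j.
Expand each term, using dx_k ∧ dx_i ∧ dx_j = sgn(permutation) dx_{(a)} ∧ dx_{(b)} ∧ dx_{(c)} with (a < b < c) sorted:
  d(z*(x + 2*y)) includes (∂/∂z)(z*(x + 2*y)) dz = (x + 2*y) dz, which multiplied by dx ∧ dy gives (x + 2*y) dx ∧ dy ∧ dz
  d(w*x) includes (∂/∂x)(w*x) dx = (w) dx, which multiplied by dy ∧ dz gives (w) dx ∧ dy ∧ dz
  d(w*x) includes (∂/∂w)(w*x) dw = (x) dw, which multiplied by dy ∧ dz gives (x) dy ∧ dz ∧ dw
  d(w*(-3*x + 2*z)) includes (∂/∂x)(w*(-3*x + 2*z)) dx = (-3*w) dx, which multiplied by dy ∧ dw gives (-3*w) dx ∧ dy ∧ dw
  d(w*(-3*x + 2*z)) includes (∂/∂z)(w*(-3*x + 2*z)) dz = (2*w) dz, which multiplied by dy ∧ dw gives (-2*w) dy ∧ dz ∧ dw
  d(2*x^2) includes (∂/∂x)(2*x^2) dx = (4*x) dx, which multiplied by dz ∧ dw gives (4*x) dx ∧ dz ∧ dw
Collecting like 3-forms: d(omega) = (w + x + 2*y) dx ∧ dy ∧ dz + (-2*w + x) dy ∧ dz ∧ dw + (-3*w) dx ∧ dy ∧ dw + (4*x) dx ∧ dz ∧ dw.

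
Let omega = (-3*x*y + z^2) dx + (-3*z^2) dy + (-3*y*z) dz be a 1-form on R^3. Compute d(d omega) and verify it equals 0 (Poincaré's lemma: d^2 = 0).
d(d omega) = 0

Step 1: d omega = sum_{i<j} (∂f_j/∂x_i - ∂f_i/∂x_j) dx_i ∧ dx_j:
  coeff of dx ∧ dy: 3*x
  coeff of dx ∧ dz: -2*z
  coeff of dy ∧ dz: 3*z
Step 2: Apply d again to each 2-form coefficient. The only possible 3-form in R^3 is dx ∧ dy ∧ dz, with coefficient
  ∂(coeff of dy∧dz)/∂x - ∂(coeff of dx∧dz)/∂y + ∂(coeff of dx∧dy)/∂z
  = ∂/∂x (3*z) - ∂/∂y (-2*z) + ∂/∂z (3*x).
Each of these terms simplifies to sums of mixed partials that cancel in pairs. The result is 0 (by equality of mixed partials for smooth functions — Schwarz / Clairaut).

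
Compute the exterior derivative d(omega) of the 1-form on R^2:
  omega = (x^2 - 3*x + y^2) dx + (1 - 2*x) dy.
d(omega) = (-2*y - 2) dx ∧ dy

For a 1-form omega = sum_i f_i dx_i, the exterior derivative is
  d(omega) = sum_{i < j} (∂f_j/∂x_i - ∂f_i/∂x_j) dx_i ∧ dx_j.
  coefficient of dx ∧ dy: ∂f_2/∂x - ∂f_1/∂y = ∂(1 - 2*x)/∂x - ∂(x^2 - 3*x + y^2)/∂y = -2*y - 2
Assembling: d(omega) = (-2*y - 2) dx ∧ dy.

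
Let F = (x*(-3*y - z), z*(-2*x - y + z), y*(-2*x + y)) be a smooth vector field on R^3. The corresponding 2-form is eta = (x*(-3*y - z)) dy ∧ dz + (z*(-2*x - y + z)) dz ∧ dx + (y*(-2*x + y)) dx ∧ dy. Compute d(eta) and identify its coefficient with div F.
d(eta) = (-3*y - 2*z) dx ∧ dy ∧ dz; div F = -3*y - 2*z

For a 2-form in R^3 of the form above, applying d gives a 3-form with coefficient ∂P/∂x + ∂Q/∂y + ∂R/∂z:
  ∂P/∂x = -3*y - z
  ∂Q/∂y = -z
  ∂R/∂z = 0
Sum = -3*y - 2*z, which is exactly div F.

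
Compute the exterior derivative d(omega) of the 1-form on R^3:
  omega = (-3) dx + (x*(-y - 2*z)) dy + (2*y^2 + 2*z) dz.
d(omega) = (-y - 2*z) dx ∧ dy + (2*x + 4*y) dy ∧ dz

For a 1-form omega = sum_i f_i dx_i, the exterior derivative is
  d(omega) = sum_{i < j} (∂f_j/∂x_i - ∂f_i/∂x_j) dx_i ∧ dx_j.
  coefficient of dx ∧ dy: ∂f_2/∂x - ∂f_1/∂y = ∂(x*(-y - 2*z))/∂x - ∂(-3)/∂y = -y - 2*z
  coefficient of dy ∧ dz: ∂f_3/∂y - ∂f_2/∂z = ∂(2*y^2 + 2*z)/∂y - ∂(x*(-y - 2*z))/∂z = 2*x + 4*y
Assembling: d(omega) = (-y - 2*z) dx ∧ dy + (2*x + 4*y) dy ∧ dz.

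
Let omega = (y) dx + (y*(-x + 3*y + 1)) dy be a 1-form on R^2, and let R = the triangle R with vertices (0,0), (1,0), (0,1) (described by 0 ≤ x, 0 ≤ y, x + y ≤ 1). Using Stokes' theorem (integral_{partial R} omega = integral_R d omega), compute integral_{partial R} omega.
integral_(partial R) omega = -2/3

Stokes: integral_partial_R omega = integral_R d omega with d omega = (∂Q/∂x - ∂P/∂y) dx ∧ dy.
  ∂Q/∂x = -y
  ∂P/∂y = 1
  integrand = ∂Q/∂x - ∂P/∂y = -y - 1.
Integrating over R: integral_0^1 integral_0^{1-x} (-y - 1) dy dx = -2/3.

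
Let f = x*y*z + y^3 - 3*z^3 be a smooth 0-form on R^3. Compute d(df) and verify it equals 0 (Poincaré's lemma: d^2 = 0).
d(df) = 0

Step 1: df = sum_i (∂f/∂x_i) dx_i = (y*z) dx + (x*z + 3*y^2) dy + (x*y - 9*z^2) dz.
Step 2: Apply d again. Using the 1-form formula, the coefficient of dx ∧ dy in d(df) is ∂^2 f/∂x ∂y - ∂^2 f/∂y ∂x = (z) - (z) = 0 (equality of mixed partials for smooth f).
Similarly for dx ∧ dz and dy ∧ dz — all coefficients vanish. So d(df) = 0.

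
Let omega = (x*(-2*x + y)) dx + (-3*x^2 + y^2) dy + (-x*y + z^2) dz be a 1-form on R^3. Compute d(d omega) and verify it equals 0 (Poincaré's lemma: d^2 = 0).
d(d omega) = 0

Step 1: d omega = sum_{i<j} (∂f_j/∂x_i - ∂f_i/∂x_j) dx_i ∧ dx_j:
  coeff of dx ∧ dy: -7*x
  coeff of dx ∧ dz: -y
  coeff of dy ∧ dz: -x
Step 2: Apply d again to each 2-form coefficient. The only possible 3-form in R^3 is dx ∧ dy ∧ dz, with coefficient
  ∂(coeff of dy∧dz)/∂x - ∂(coeff of dx∧dz)/∂y + ∂(coeff of dx∧dy)/∂z
  = ∂/∂x (-x) - ∂/∂y (-y) + ∂/∂z (-7*x).
Each of these terms simplifies to sums of mixed partials that cancel in pairs. The result is 0 (by equality of mixed partials for smooth functions — Schwarz / Clairaut).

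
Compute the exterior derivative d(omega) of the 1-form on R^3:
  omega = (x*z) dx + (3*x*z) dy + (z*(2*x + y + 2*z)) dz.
d(omega) = (3*z) dx ∧ dy + (-x + 2*z) dx ∧ dz + (-3*x + z) dy ∧ dz

For a 1-form omega = sum_i f_i dx_i, the exterior derivative is
  d(omega) = sum_{i < j} (∂f_j/∂x_i - ∂f_i/∂x_j) dx_i ∧ dx_j.
  coefficient of dx ∧ dy: ∂f_2/∂x - ∂f_1/∂y = ∂(3*x*z)/∂x - ∂(x*z)/∂y = 3*z
  coefficient of dx ∧ dz: ∂f_3/∂x - ∂f_1/∂z = ∂(z*(2*x + y + 2*z))/∂x - ∂(x*z)/∂z = -x + 2*z
  coefficient of dy ∧ dz: ∂f_3/∂y - ∂f_2/∂z = ∂(z*(2*x + y + 2*z))/∂y - ∂(3*x*z)/∂z = -3*x + z
Assembling: d(omega) = (3*z) dx ∧ dy + (-x + 2*z) dx ∧ dz + (-3*x + z) dy ∧ dz.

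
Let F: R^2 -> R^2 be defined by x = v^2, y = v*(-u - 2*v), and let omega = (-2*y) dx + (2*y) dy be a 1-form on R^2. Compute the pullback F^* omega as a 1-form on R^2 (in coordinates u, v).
F^* omega = (2*v^2*(u + 2*v)) du + (2*v*(u^2 + 8*u*v + 12*v^2)) dv

Using F^*(f dg) = (f ∘ F) d(g ∘ F), substitute each coordinate x_i by F_i(u, v) in f_i, and replace dx_i by d F_i = (∂F_i/∂u) du + (∂F_i/∂v) dv.
  For the x component: f_1(F) = 2*v*(u + 2*v); d F_1 = (0) du + (2*v) dv
  For the y component: f_2(F) = 2*v*(-u - 2*v); d F_2 = (-v) du + (-u - 4*v) dv
Combining and collecting du, dv coefficients:
  coeff of du: 2*v^2*(u + 2*v)
  coeff of dv: 2*v*(u^2 + 8*u*v + 12*v^2)
F^* omega = (2*v^2*(u + 2*v)) du + (2*v*(u^2 + 8*u*v + 12*v^2)) dv.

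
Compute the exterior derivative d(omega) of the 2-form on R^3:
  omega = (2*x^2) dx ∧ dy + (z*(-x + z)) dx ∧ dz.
d(omega) = 0

For a 2-form omega = sum_{i<j} g_{ij} dx_i ∧ dx_j, the exterior derivative is
  d(omega) = sum_{i<j} d(g_{ij}) ∧ dx_i ∧ dx_j = sum_{i<j, k} (∂g_{ij}/∂x_k) dx_k ∧ dx_i ∧ dx_j.
Expand each term, using dx_k ∧ dx_i ∧ dx_j = sgn(permutation) dx_{(a)} ∧ dx_{(b)} ∧ dx_{(c)} with (a < b < c) sorted:

Collecting like 3-forms: d(omega) = 0.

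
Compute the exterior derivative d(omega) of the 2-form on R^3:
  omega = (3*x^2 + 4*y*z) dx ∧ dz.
d(omega) = (-4*z) dx ∧ dy ∧ dz

For a 2-form omega = sum_{i<j} g_{ij} dx_i ∧ dx_j, the exterior derivative is
  d(omega) = sum_{i<j} d(g_{ij}) ∧ dx_i ∧ dx_j = sum_{i<j, k} (∂g_{ij}/∂x_k) dx_k ∧ dx_i ∧ dx_j.
Expand each term, using dx_k ∧ dx_i ∧ dx_j = sgn(permutation) dx_{(a)} ∧ dx_{(b)} ∧ dx_{(c)} with (a < b < c) sorted:
  d(3*x^2 + 4*y*z) includes (∂/∂y)(3*x^2 + 4*y*z) dy = (4*z) dy, which multiplied by dx ∧ dz gives (-4*z) dx ∧ dy ∧ dz
Collecting like 3-forms: d(omega) = (-4*z) dx ∧ dy ∧ dz.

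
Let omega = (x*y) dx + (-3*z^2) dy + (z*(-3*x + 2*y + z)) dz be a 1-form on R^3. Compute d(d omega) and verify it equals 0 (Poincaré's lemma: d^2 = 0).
d(d omega) = 0

Step 1: d omega = sum_{i<j} (∂f_j/∂x_i - ∂f_i/∂x_j) dx_i ∧ dx_j:
  coeff of dx ∧ dy: -x
  coeff of dx ∧ dz: -3*z
  coeff of dy ∧ dz: 8*z
Step 2: Apply d again to each 2-form coefficient. The only possible 3-form in R^3 is dx ∧ dy ∧ dz, with coefficient
  ∂(coeff of dy∧dz)/∂x - ∂(coeff of dx∧dz)/∂y + ∂(coeff of dx∧dy)/∂z
  = ∂/∂x (8*z) - ∂/∂y (-3*z) + ∂/∂z (-x).
Each of these terms simplifies to sums of mixed partials that cancel in pairs. The result is 0 (by equality of mixed partials for smooth functions — Schwarz / Clairaut).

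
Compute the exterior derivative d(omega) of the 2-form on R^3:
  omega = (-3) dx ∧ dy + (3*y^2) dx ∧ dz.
d(omega) = (-6*y) dx ∧ dy ∧ dz

For a 2-form omega = sum_{i<j} g_{ij} dx_i ∧ dx_j, the exterior derivative is
  d(omega) = sum_{i<j} d(g_{ij}) ∧ dx_i ∧ dx_j = sum_{i<j, k} (∂g_{ij}/∂x_k) dx_k ∧ dx_i ∧ dx_j.
Expand each term, using dx_k ∧ dx_i ∧ dx_j = sgn(permutation) dx_{(a)} ∧ dx_{(b)} ∧ dx_{(c)} with (a < b < c) sorted:
  d(3*y^2) includes (∂/∂y)(3*y^2) dy = (6*y) dy, which multiplied by dx ∧ dz gives (-6*y) dx ∧ dy ∧ dz
Collecting like 3-forms: d(omega) = (-6*y) dx ∧ dy ∧ dz.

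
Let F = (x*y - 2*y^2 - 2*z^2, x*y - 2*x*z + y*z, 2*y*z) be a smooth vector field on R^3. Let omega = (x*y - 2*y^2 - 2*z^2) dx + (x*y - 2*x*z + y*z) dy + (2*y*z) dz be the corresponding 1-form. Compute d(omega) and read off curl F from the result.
d(omega) = (2*x - y + 2*z) dy ∧ dz + (-4*z) dz ∧ dx + (-x + 5*y - 2*z) dx ∧ dy; curl F = (2*x - y + 2*z, -4*z, -x + 5*y - 2*z)

d omega = sum_{i<j} (∂f_j/∂x_i - ∂f_i/∂x_j) dx_i ∧ dx_j. Under the identification (dy ∧ dz, dz ∧ dx, dx ∧ dy) ↔ (e_x, e_y, e_z), the coefficients are exactly the components of curl F. Compute:
  ∂R/∂y - ∂Q/∂z = (2*z) - (-2*x + y) = 2*x - y + 2*z
  ∂P/∂z - ∂R/∂x = (-4*z) - (0) = -4*z
  ∂Q/∂x - ∂P/∂y = (y - 2*z) - (x - 4*y) = -x + 5*y - 2*z.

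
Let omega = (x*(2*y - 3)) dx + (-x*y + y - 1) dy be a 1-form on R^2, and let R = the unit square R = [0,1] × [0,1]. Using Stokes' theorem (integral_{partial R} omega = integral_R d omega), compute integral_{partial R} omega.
integral_(partial R) omega = -3/2

Stokes: integral_partial_R omega = integral_R d omega with d omega = (∂Q/∂x - ∂P/∂y) dx ∧ dy.
  ∂Q/∂x = -y
  ∂P/∂y = 2*x
  integrand = ∂Q/∂x - ∂P/∂y = -2*x - y.
Integrating over R: integral_0^1 integral_0^1 (-2*x - y) dx dy = -3/2.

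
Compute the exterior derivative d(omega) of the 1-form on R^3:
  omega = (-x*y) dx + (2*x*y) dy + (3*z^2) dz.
d(omega) = (x + 2*y) dx ∧ dy

For a 1-form omega = sum_i f_i dx_i, the exterior derivative is
  d(omega) = sum_{i < j} (∂f_j/∂x_i - ∂f_i/∂x_j) dx_i ∧ dx_j.
  coefficient of dx ∧ dy: ∂f_2/∂x - ∂f_1/∂y = ∂(2*x*y)/∂x - ∂(-x*y)/∂y = x + 2*y
Assembling: d(omega) = (x + 2*y) dx ∧ dy.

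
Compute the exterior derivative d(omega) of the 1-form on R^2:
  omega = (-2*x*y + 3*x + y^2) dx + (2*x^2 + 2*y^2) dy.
d(omega) = (6*x - 2*y) dx ∧ dy

For a 1-form omega = sum_i f_i dx_i, the exterior derivative is
  d(omega) = sum_{i < j} (∂f_j/∂x_i - ∂f_i/∂x_j) dx_i ∧ dx_j.
  coefficient of dx ∧ dy: ∂f_2/∂x - ∂f_1/∂y = ∂(2*x^2 + 2*y^2)/∂x - ∂(-2*x*y + 3*x + y^2)/∂y = 6*x - 2*y
Assembling: d(omega) = (6*x - 2*y) dx ∧ dy.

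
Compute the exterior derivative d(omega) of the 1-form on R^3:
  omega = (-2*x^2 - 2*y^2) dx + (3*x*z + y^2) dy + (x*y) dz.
d(omega) = (4*y + 3*z) dx ∧ dy + (y) dx ∧ dz + (-2*x) dy ∧ dz

For a 1-form omega = sum_i f_i dx_i, the exterior derivative is
  d(omega) = sum_{i < j} (∂f_j/∂x_i - ∂f_i/∂x_j) dx_i ∧ dx_j.
  coefficient of dx ∧ dy: ∂f_2/∂x - ∂f_1/∂y = ∂(3*x*z + y^2)/∂x - ∂(-2*x^2 - 2*y^2)/∂y = 4*y + 3*z
  coefficient of dx ∧ dz: ∂f_3/∂x - ∂f_1/∂z = ∂(x*y)/∂x - ∂(-2*x^2 - 2*y^2)/∂z = y
  coefficient of dy ∧ dz: ∂f_3/∂y - ∂f_2/∂z = ∂(x*y)/∂y - ∂(3*x*z + y^2)/∂z = -2*x
Assembling: d(omega) = (4*y + 3*z) dx ∧ dy + (y) dx ∧ dz + (-2*x) dy ∧ dz.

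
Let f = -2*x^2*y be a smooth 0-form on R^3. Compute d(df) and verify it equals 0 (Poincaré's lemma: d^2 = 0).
d(df) = 0

Step 1: df = sum_i (∂f/∂x_i) dx_i = (-4*x*y) dx + (-2*x^2) dy + (0) dz.
Step 2: Apply d again. Using the 1-form formula, the coefficient of dx ∧ dy in d(df) is ∂^2 f/∂x ∂y - ∂^2 f/∂y ∂x = (-4*x) - (-4*x) = 0 (equality of mixed partials for smooth f).
Similarly for dx ∧ dz and dy ∧ dz — all coefficients vanish. So d(df) = 0.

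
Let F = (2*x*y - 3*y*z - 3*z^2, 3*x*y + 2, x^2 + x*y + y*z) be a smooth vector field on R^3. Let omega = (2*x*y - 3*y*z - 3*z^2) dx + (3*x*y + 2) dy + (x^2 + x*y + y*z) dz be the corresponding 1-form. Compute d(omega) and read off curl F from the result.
d(omega) = (x + z) dy ∧ dz + (-2*x - 4*y - 6*z) dz ∧ dx + (-2*x + 3*y + 3*z) dx ∧ dy; curl F = (x + z, -2*x - 4*y - 6*z, -2*x + 3*y + 3*z)

d omega = sum_{i<j} (∂f_j/∂x_i - ∂f_i/∂x_j) dx_i ∧ dx_j. Under the identification (dy ∧ dz, dz ∧ dx, dx ∧ dy) ↔ (e_x, e_y, e_z), the coefficients are exactly the components of curl F. Compute:
  ∂R/∂y - ∂Q/∂z = (x + z) - (0) = x + z
  ∂P/∂z - ∂R/∂x = (-3*y - 6*z) - (2*x + y) = -2*x - 4*y - 6*z
  ∂Q/∂x - ∂P/∂y = (3*y) - (2*x - 3*z) = -2*x + 3*y + 3*z.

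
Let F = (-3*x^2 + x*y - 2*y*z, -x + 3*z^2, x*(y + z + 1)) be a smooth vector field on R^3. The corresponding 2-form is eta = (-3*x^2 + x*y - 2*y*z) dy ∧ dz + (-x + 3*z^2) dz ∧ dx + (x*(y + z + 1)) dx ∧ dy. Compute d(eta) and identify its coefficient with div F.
d(eta) = (-5*x + y) dx ∧ dy ∧ dz; div F = -5*x + y

For a 2-form in R^3 of the form above, applying d gives a 3-form with coefficient ∂P/∂x + ∂Q/∂y + ∂R/∂z:
  ∂P/∂x = -6*x + y
  ∂Q/∂y = 0
  ∂R/∂z = x
Sum = -5*x + y, which is exactly div F.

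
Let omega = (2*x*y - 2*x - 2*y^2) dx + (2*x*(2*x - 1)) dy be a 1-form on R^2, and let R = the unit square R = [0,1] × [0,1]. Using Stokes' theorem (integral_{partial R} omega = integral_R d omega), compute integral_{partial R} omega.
integral_(partial R) omega = 3

Stokes: integral_partial_R omega = integral_R d omega with d omega = (∂Q/∂x - ∂P/∂y) dx ∧ dy.
  ∂Q/∂x = 8*x - 2
  ∂P/∂y = 2*x - 4*y
  integrand = ∂Q/∂x - ∂P/∂y = 6*x + 4*y - 2.
Integrating over R: integral_0^1 integral_0^1 (6*x + 4*y - 2) dx dy = 3.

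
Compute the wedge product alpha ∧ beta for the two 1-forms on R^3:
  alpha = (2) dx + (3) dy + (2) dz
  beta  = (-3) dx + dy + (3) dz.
alpha ∧ beta = (11) dx ∧ dy + (12) dx ∧ dz + (7) dy ∧ dz

Distribute the wedge, using dx_i ∧ dx_j = -dx_j ∧ dx_i and dx_i ∧ dx_i = 0. For each pair (i, j) with i < j, the coefficient of dx_i ∧ dx_j in alpha ∧ beta is (alpha_i * beta_j - alpha_j * beta_i). Collecting: alpha ∧ beta = (11) dx ∧ dy + (12) dx ∧ dz + (7) dy ∧ dz.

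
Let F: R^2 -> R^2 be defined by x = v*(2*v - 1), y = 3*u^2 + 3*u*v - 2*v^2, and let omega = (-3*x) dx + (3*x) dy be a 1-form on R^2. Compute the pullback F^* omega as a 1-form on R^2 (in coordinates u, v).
F^* omega = (9*v*(4*u*v - 2*u + 2*v^2 - v)) du + (3*v*(6*u*v - 3*u - 16*v^2 + 10*v - 1)) dv

Using F^*(f dg) = (f ∘ F) d(g ∘ F), substitute each coordinate x_i by F_i(u, v) in f_i, and replace dx_i by d F_i = (∂F_i/∂u) du + (∂F_i/∂v) dv.
  For the x component: f_1(F) = 3*v*(1 - 2*v); d F_1 = (0) du + (4*v - 1) dv
  For the y component: f_2(F) = 3*v*(2*v - 1); d F_2 = (6*u + 3*v) du + (3*u - 4*v) dv
Combining and collecting du, dv coefficients:
  coeff of du: 9*v*(4*u*v - 2*u + 2*v^2 - v)
  coeff of dv: 3*v*(6*u*v - 3*u - 16*v^2 + 10*v - 1)
F^* omega = (9*v*(4*u*v - 2*u + 2*v^2 - v)) du + (3*v*(6*u*v - 3*u - 16*v^2 + 10*v - 1)) dv.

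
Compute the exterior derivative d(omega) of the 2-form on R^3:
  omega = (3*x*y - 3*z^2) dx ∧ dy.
d(omega) = (-6*z) dx ∧ dy ∧ dz

For a 2-form omega = sum_{i<j} g_{ij} dx_i ∧ dx_j, the exterior derivative is
  d(omega) = sum_{i<j} d(g_{ij}) ∧ dx_i ∧ dx_j = sum_{i<j, k} (∂g_{ij}/∂x_k) dx_k ∧ dx_i ∧ dx_j.
Expand each term, using dx_k ∧ dx_i ∧ dx_j = sgn(permutation) dx_{(a)} ∧ dx_{(b)} ∧ dx_{(c)} with (a < b < c) sorted:
  d(3*x*y - 3*z^2) includes (∂/∂z)(3*x*y - 3*z^2) dz = (-6*z) dz, which multiplied by dx ∧ dy gives (-6*z) dx ∧ dy ∧ dz
Collecting like 3-forms: d(omega) = (-6*z) dx ∧ dy ∧ dz.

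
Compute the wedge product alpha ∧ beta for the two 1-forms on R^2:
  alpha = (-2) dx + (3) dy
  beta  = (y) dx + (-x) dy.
alpha ∧ beta = (2*x - 3*y) dx ∧ dy

Distribute the wedge, using dx_i ∧ dx_j = -dx_j ∧ dx_i and dx_i ∧ dx_i = 0. For each pair (i, j) with i < j, the coefficient of dx_i ∧ dx_j in alpha ∧ beta is (alpha_i * beta_j - alpha_j * beta_i). Collecting: alpha ∧ beta = (2*x - 3*y) dx ∧ dy.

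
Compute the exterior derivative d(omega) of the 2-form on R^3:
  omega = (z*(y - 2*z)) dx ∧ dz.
d(omega) = (-z) dx ∧ dy ∧ dz

For a 2-form omega = sum_{i<j} g_{ij} dx_i ∧ dx_j, the exterior derivative is
  d(omega) = sum_{i<j} d(g_{ij}) ∧ dx_i ∧ dx_j = sum_{i<j, k} (∂g_{ij}/∂x_k) dx_k ∧ dx_i ∧ dx_j.
Expand each term, using dx_k ∧ dx_i ∧ dx_j = sgn(permutation) dx_{(a)} ∧ dx_{(b)} ∧ dx_{(c)} with (a < b < c) sorted:
  d(z*(y - 2*z)) includes (∂/∂y)(z*(y - 2*z)) dy = (z) dy, which multiplied by dx ∧ dz gives (-z) dx ∧ dy ∧ dz
Collecting like 3-forms: d(omega) = (-z) dx ∧ dy ∧ dz.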